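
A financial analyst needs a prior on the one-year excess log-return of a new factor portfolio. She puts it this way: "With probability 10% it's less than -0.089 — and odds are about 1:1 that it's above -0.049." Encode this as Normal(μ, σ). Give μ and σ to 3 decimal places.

μ = -0.049, σ = 0.031

For Normal(μ,σ), the p-quantile is μ + z_p·σ. Here z_{0.1} = -1.282, z_{0.5} = 0.
So -0.089 = μ − 1.282σ and -0.049 = μ + 0σ.
Subtracting: σ = (-0.049 − -0.089)/(0 − (-1.282)) = 0.031.
Then μ = -0.089 − (-1.282)·0.031 = -0.049.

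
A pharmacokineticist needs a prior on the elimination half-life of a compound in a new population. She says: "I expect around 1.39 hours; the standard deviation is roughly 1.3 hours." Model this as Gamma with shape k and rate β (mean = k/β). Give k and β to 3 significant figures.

For Gamma(k, rate β): mean = k/β, variance = k/β², so CV = 1/√k.
CV = SD/mean = 1.3/1.39 = 0.9353, hence k = 1/CV² = 1.14.
Then β = k/mean = 1.14/1.39 = 0.822.

k ≈ 1.14, β ≈ 0.822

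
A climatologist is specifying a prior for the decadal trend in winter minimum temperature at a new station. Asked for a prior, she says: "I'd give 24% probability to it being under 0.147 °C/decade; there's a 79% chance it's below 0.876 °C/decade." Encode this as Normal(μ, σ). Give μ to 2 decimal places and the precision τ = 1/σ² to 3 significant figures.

The p-quantile of Normal(μ,σ) is μ + z_p·σ, with z_{0.24} = -0.7063 and z_{0.79} = 0.8064.
Eliminate σ: μ = (z₂·x₁ − z₁·x₂)/(z₂ − z₁) = (0.8064·0.147 − (-0.7063)·0.876)/1.513 = 0.49.
Then σ = (x₂ − x₁)/(z₂ − z₁) = (0.876 − 0.147)/1.513 = 0.48.
Precision τ = 1/σ² = 1/0.4819² = 4.31.

μ = 0.49, τ = 4.31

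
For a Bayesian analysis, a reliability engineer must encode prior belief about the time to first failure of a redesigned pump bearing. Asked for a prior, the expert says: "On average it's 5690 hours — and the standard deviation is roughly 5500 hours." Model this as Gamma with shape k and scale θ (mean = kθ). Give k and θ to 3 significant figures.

For Gamma(k, scale θ): mean = kθ, variance = kθ², so CV = 1/√k.
CV = SD/mean = 5500/5690 = 0.9666, hence k = 1/CV² = 1.07.
Then θ = mean/k = 5690/1.07 = 5320.

k ≈ 1.07, θ ≈ 5320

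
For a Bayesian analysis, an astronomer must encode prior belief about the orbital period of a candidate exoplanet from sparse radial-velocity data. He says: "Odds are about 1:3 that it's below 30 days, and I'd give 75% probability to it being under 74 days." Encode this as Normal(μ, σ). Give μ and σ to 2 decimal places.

For Normal(μ,σ), the p-quantile is μ + z_p·σ. Here z_{0.25} = -0.6745, z_{0.75} = 0.6745.
So 30 = μ − 0.6745σ and 74 = μ + 0.6745σ.
Subtracting: σ = (74 − 30)/(0.6745 − (-0.6745)) = 32.62.
Then μ = 30 − (-0.6745)·32.62 = 52.00.

μ = 52.00, σ = 32.62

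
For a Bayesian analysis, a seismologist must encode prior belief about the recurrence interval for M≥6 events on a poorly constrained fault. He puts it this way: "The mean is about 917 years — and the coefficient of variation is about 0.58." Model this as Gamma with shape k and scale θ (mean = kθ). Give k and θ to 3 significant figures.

k ≈ 2.97, θ ≈ 308

For Gamma(k, scale θ): mean = kθ, variance = kθ², so CV = 1/√k.
CV = 0.58, hence k = 1/CV² = 2.97.
Then θ = mean/k = 917/2.97 = 308.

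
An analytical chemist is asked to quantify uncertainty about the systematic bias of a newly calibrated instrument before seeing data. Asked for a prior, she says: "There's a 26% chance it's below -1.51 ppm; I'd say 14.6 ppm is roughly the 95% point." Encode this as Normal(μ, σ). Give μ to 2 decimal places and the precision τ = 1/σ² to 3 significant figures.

The p-quantile of Normal(μ,σ) is μ + z_p·σ, with z_{0.26} = -0.6433 and z_{0.95} = 1.645.
Eliminate σ: μ = (z₂·x₁ − z₁·x₂)/(z₂ − z₁) = (1.645·-1.51 − (-0.6433)·14.6)/2.288 = 3.02.
Then σ = (x₂ − x₁)/(z₂ − z₁) = (14.6 − -1.51)/2.288 = 7.04.
Precision τ = 1/σ² = 1/7.04² = 0.0202.

μ = 3.02, τ = 0.0202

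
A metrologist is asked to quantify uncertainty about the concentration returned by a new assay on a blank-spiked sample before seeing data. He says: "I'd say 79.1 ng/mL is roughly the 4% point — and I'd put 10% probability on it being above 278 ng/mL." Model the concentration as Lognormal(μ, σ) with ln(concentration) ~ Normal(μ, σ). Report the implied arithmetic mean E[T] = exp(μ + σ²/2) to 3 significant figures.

E[T] ≈ 178 ng/mL

If T ~ Lognormal(μ,σ) then ln T ~ Normal(μ,σ), so the p-quantile of ln T is μ + z_p·σ.
ln(79.1) = 4.371 and ln(278) = 5.628; z_{0.04} = -1.751, z_{0.9} = 1.282.
σ = (5.628 − 4.371)/(1.282 − (-1.751)) = 0.415.
μ = 4.371 − (-1.751)·0.415 = 5.096.
E[T] = exp(μ + σ²/2) = exp(5.096 + 0.0859) = 178 ng/mL.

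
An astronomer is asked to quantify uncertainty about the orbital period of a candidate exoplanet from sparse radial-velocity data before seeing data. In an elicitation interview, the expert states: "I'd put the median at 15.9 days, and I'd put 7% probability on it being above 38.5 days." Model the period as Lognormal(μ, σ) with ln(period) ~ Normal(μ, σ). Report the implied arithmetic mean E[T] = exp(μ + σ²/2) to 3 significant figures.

E[T] ≈ 19 days

If T ~ Lognormal(μ,σ) then ln T ~ Normal(μ,σ), so the p-quantile of ln T is μ + z_p·σ.
ln(15.9) = 2.766 and ln(38.5) = 3.651; z_{0.5} = 0, z_{0.93} = 1.476.
σ = (3.651 − 2.766)/(1.476 − (0)) = 0.599.
μ = 2.766 − (0)·0.599 = 2.766.
E[T] = exp(μ + σ²/2) = exp(2.766 + 0.1795) = 19 days.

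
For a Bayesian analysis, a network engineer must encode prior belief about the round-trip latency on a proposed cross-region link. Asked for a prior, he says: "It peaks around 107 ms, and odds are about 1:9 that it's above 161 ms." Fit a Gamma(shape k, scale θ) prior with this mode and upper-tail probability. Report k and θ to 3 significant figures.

Gamma(k,θ) with k>1 has mode (k−1)θ, so θ = 107/(k−1).
Need P(X < 161) = 0.9 with θ tied to k this way. Start at k = 2, θ = 107: P(X<161) ≈ 0.444.
Too low — raise k to concentrate. Iterating converges to k ≈ 12.1.
Then θ = 107/(12.1−1) ≈ 9.6.

k ≈ 12.1, θ ≈ 9.6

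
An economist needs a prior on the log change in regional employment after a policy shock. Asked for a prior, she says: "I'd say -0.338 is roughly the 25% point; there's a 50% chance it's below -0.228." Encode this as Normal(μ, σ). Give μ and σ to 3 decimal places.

μ = -0.228, σ = 0.163

For Normal(μ,σ), the p-quantile is μ + z_p·σ. Here z_{0.25} = -0.6745, z_{0.5} = 0.
So -0.338 = μ − 0.6745σ and -0.228 = μ + 0σ.
Subtracting: σ = (-0.228 − -0.338)/(0 − (-0.6745)) = 0.163.
Then μ = -0.338 − (-0.6745)·0.163 = -0.228.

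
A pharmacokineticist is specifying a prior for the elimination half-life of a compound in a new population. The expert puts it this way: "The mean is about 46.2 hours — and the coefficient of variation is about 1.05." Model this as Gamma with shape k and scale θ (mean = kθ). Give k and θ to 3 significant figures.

k ≈ 0.907, θ ≈ 50.9

For Gamma(k, scale θ): mean = kθ, variance = kθ², so CV = 1/√k.
CV = 1.05, hence k = 1/CV² = 0.907.
Then θ = mean/k = 46.2/0.907 = 50.9.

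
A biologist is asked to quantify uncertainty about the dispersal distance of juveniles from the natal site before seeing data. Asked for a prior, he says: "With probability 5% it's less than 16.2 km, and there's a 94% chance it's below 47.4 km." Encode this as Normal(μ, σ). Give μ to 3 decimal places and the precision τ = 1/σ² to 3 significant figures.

The p-quantile of Normal(μ,σ) is μ + z_p·σ, with z_{0.05} = -1.645 and z_{0.94} = 1.555.
Eliminate σ: μ = (z₂·x₁ − z₁·x₂)/(z₂ − z₁) = (1.555·16.2 − (-1.645)·47.4)/3.2 = 32.239.
Then σ = (x₂ − x₁)/(z₂ − z₁) = (47.4 − 16.2)/3.2 = 9.751.
Precision τ = 1/σ² = 1/9.751² = 0.0105.

μ = 32.239, τ = 0.0105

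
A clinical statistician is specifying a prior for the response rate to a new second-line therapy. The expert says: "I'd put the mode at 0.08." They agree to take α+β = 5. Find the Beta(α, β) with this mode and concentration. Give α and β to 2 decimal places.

For α,β > 1 the Beta mode is (α−1)/(α+β−2). With α+β = 5, the mode is (α−1)/3.
Set (α−1)/3 = 0.08 → α = 1 + 0.08·3 = 1.24.
β = 5 − α = 3.76.

α = 1.24, β = 3.76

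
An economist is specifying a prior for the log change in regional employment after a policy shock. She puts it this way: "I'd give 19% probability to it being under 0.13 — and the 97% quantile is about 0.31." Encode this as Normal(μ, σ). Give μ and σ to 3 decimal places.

μ = 0.187, σ = 0.065

The p-quantile of Normal(μ,σ) is μ + z_p·σ, with z_{0.19} = -0.8779 and z_{0.97} = 1.881.
Eliminate σ: μ = (z₂·x₁ − z₁·x₂)/(z₂ − z₁) = (1.881·0.13 − (-0.8779)·0.31)/2.759 = 0.187.
Then σ = (x₂ − x₁)/(z₂ − z₁) = (0.31 − 0.13)/2.759 = 0.065.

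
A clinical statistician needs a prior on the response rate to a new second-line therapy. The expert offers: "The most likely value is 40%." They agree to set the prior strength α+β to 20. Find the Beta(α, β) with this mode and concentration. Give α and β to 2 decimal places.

α = 8.20, β = 11.80

For α,β > 1 the Beta mode is (α−1)/(α+β−2). With α+β = 20, the mode is (α−1)/18.
Set (α−1)/18 = 0.4 → α = 1 + 0.4·18 = 8.20.
β = 20 − α = 11.80.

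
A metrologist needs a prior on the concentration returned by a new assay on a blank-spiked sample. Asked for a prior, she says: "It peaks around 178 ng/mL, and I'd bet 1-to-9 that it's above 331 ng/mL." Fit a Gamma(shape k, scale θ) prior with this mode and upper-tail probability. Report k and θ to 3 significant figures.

k ≈ 5.96, θ ≈ 35.9

Gamma(k,θ) with k>1 has mode (k−1)θ, so θ = 178/(k−1).
Need P(X < 331) = 0.9 with θ tied to k this way. Start at k = 2, θ = 178: P(X<331) ≈ 0.555.
Too low — raise k to concentrate. Iterating converges to k ≈ 5.96.
Then θ = 178/(5.96−1) ≈ 35.9.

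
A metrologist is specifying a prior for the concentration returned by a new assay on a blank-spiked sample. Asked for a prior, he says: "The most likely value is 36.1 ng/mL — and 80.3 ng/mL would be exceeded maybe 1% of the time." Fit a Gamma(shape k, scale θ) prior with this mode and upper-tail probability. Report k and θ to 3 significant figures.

k ≈ 8.53, θ ≈ 4.8

Gamma(k,θ) with k>1 has mode (k−1)θ, so θ = 36.1/(k−1).
Need P(X < 80.3) = 0.99 with θ tied to k this way. Start at k = 2, θ = 36.1: P(X<80.3) ≈ 0.651.
Too low — raise k to concentrate. Iterating converges to k ≈ 8.53.
Then θ = 36.1/(8.53−1) ≈ 4.8.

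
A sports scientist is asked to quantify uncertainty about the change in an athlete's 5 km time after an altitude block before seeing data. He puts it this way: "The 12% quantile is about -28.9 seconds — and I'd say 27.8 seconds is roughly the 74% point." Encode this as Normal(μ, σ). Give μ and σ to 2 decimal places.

μ = 7.74, σ = 31.18

The p-quantile of Normal(μ,σ) is μ + z_p·σ, with z_{0.12} = -1.175 and z_{0.74} = 0.6433.
Eliminate σ: μ = (z₂·x₁ − z₁·x₂)/(z₂ − z₁) = (0.6433·-28.9 − (-1.175)·27.8)/1.818 = 7.74.
Then σ = (x₂ − x₁)/(z₂ − z₁) = (27.8 − -28.9)/1.818 = 31.18.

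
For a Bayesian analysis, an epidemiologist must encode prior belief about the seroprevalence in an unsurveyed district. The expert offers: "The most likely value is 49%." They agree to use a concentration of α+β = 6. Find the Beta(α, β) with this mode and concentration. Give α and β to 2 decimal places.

α = 2.96, β = 3.04

For α,β > 1 the Beta mode is (α−1)/(α+β−2). With α+β = 6, the mode is (α−1)/4.
Set (α−1)/4 = 0.49 → α = 1 + 0.49·4 = 2.96.
β = 6 − α = 3.04.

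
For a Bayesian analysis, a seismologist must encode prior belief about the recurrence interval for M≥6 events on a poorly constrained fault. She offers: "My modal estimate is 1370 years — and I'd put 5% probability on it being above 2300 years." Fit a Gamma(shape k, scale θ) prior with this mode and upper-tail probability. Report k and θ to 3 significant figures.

k ≈ 11.4, θ ≈ 132

Gamma(k,θ) with k>1 has mode (k−1)θ, so θ = 1370/(k−1).
Need P(X < 2300) = 0.95 with θ tied to k this way. Start at k = 2, θ = 1370: P(X<2300) ≈ 0.500.
Too low — raise k to concentrate. Iterating converges to k ≈ 11.4.
Then θ = 1370/(11.4−1) ≈ 132.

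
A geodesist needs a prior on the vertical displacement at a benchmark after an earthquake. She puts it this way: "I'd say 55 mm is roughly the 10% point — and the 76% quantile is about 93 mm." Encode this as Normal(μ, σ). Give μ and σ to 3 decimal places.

μ = 79.498, σ = 19.116

The p-quantile of Normal(μ,σ) is μ + z_p·σ, with z_{0.1} = -1.282 and z_{0.76} = 0.7063.
Eliminate σ: μ = (z₂·x₁ − z₁·x₂)/(z₂ − z₁) = (0.7063·55 − (-1.282)·93)/1.988 = 79.498.
Then σ = (x₂ − x₁)/(z₂ − z₁) = (93 − 55)/1.988 = 19.116.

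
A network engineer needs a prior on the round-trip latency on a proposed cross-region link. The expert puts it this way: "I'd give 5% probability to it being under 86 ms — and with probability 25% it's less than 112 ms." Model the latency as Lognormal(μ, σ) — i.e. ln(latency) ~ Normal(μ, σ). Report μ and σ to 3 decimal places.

If T ~ Lognormal(μ,σ) then ln T ~ Normal(μ,σ), so the p-quantile of ln T is μ + z_p·σ.
ln(86) = 4.454 and ln(112) = 4.718; z_{0.05} = -1.645, z_{0.25} = -0.6745.
σ = (4.718 − 4.454)/(-0.6745 − (-1.645)) = 0.272.
μ = 4.454 − (-1.645)·0.272 = 4.902.

μ ≈ 4.902, σ ≈ 0.272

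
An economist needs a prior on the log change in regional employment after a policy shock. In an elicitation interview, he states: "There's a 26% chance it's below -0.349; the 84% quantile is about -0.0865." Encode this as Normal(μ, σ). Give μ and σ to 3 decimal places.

μ = -0.246, σ = 0.160

The p-quantile of Normal(μ,σ) is μ + z_p·σ, with z_{0.26} = -0.6433 and z_{0.84} = 0.9945.
Eliminate σ: μ = (z₂·x₁ − z₁·x₂)/(z₂ − z₁) = (0.9945·-0.349 − (-0.6433)·-0.0865)/1.638 = -0.246.
Then σ = (x₂ − x₁)/(z₂ − z₁) = (-0.0865 − -0.349)/1.638 = 0.160.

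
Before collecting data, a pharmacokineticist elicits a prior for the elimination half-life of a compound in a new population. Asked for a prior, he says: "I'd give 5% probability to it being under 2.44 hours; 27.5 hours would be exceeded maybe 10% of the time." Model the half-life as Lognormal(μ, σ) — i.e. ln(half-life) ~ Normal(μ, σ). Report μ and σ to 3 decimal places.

If T ~ Lognormal(μ,σ) then ln T ~ Normal(μ,σ), so the p-quantile of ln T is μ + z_p·σ.
ln(2.44) = 0.892 and ln(27.5) = 3.314; z_{0.05} = -1.645, z_{0.9} = 1.282.
σ = (3.314 − 0.892)/(1.282 − (-1.645)) = 0.828.
μ = 0.892 − (-1.645)·0.828 = 2.253.

μ ≈ 2.253, σ ≈ 0.828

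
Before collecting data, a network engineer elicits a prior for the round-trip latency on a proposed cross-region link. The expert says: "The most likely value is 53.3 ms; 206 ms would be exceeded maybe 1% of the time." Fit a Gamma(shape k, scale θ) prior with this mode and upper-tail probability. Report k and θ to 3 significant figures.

k ≈ 3.31, θ ≈ 23.1

Gamma(k,θ) with k>1 has mode (k−1)θ, so θ = 53.3/(k−1).
Need P(X < 206) = 0.99 with θ tied to k this way. Start at k = 2, θ = 53.3: P(X<206) ≈ 0.898.
Too low — raise k to concentrate. Iterating converges to k ≈ 3.31.
Then θ = 53.3/(3.31−1) ≈ 23.1.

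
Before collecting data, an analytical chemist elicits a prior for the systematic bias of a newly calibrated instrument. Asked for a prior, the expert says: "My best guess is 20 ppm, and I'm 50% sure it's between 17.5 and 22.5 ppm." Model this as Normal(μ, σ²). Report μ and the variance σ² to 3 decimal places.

A symmetric 50% interval runs μ ± z·σ with z = 0.6745.
Half-width = 2.5, so σ = 2.5/0.6745 = 3.7065 and σ² = 13.738.
μ is the stated best guess, 20.000.

μ = 20.000, σ² = 13.738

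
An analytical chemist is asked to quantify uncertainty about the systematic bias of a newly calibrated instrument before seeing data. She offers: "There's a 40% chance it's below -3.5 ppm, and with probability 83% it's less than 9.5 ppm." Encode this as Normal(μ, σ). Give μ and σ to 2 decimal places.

μ = -0.77, σ = 10.77

For Normal(μ,σ), the p-quantile is μ + z_p·σ. Here z_{0.4} = -0.2533, z_{0.83} = 0.9542.
So -3.5 = μ − 0.2533σ and 9.5 = μ + 0.9542σ.
Subtracting: σ = (9.5 − -3.5)/(0.9542 − (-0.2533)) = 10.77.
Then μ = -3.5 − (-0.2533)·10.77 = -0.77.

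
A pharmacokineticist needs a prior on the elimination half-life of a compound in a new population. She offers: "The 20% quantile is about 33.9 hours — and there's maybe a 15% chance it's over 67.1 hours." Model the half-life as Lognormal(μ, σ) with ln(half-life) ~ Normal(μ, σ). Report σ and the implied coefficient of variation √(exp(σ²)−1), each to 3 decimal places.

If T ~ Lognormal(μ,σ) then ln T ~ Normal(μ,σ), so the p-quantile of ln T is μ + z_p·σ.
ln(33.9) = 3.523 and ln(67.1) = 4.206; z_{0.2} = -0.8416, z_{0.85} = 1.036.
σ = (4.206 − 3.523)/(1.036 − (-0.8416)) = 0.364.
μ = 3.523 − (-0.8416)·0.364 = 3.829.
CV = √(exp(σ²)−1) = √(exp(0.1322)−1) = 0.376.

σ ≈ 0.364, CV ≈ 0.376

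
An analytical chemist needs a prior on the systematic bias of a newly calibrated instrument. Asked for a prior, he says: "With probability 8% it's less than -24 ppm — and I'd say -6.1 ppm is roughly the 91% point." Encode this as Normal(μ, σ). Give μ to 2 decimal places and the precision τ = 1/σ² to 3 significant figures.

For Normal(μ,σ), the p-quantile is μ + z_p·σ. Here z_{0.08} = -1.405, z_{0.91} = 1.341.
So -24 = μ − 1.405σ and -6.1 = μ + 1.341σ.
Subtracting: σ = (-6.1 − -24)/(1.341 − (-1.405)) = 6.52.
Then μ = -24 − (-1.405)·6.52 = -14.84.
Precision τ = 1/σ² = 1/6.519² = 0.0235.

μ = -14.84, τ = 0.0235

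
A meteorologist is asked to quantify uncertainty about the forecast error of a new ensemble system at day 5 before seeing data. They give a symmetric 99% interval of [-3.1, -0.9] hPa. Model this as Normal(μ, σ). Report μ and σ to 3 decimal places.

A symmetric 99% interval runs μ ± z·σ with z = 2.576.
Half-width = 1.1, so σ = 1.1/2.576 = 0.427.
μ is the interval midpoint, -2.000.

μ = -2.000, σ = 0.427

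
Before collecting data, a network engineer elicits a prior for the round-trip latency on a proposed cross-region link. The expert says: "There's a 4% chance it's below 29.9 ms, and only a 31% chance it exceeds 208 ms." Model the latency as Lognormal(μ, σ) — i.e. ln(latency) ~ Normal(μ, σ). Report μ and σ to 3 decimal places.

If T ~ Lognormal(μ,σ) then ln T ~ Normal(μ,σ), so the p-quantile of ln T is μ + z_p·σ.
ln(29.9) = 3.398 and ln(208) = 5.338; z_{0.04} = -1.751, z_{0.69} = 0.4959.
σ = (5.338 − 3.398)/(0.4959 − (-1.751)) = 0.863.
μ = 3.398 − (-1.751)·0.863 = 4.909.

μ ≈ 4.909, σ ≈ 0.863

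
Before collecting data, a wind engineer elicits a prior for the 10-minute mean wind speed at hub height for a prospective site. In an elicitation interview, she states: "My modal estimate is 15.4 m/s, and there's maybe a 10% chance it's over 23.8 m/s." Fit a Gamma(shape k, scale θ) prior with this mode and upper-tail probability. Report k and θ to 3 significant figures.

Gamma(k,θ) with k>1 has mode (k−1)θ, so θ = 15.4/(k−1).
Need P(X < 23.8) = 0.9 with θ tied to k this way. Start at k = 2, θ = 15.4: P(X<23.8) ≈ 0.457.
Too low — raise k to concentrate. Iterating converges to k ≈ 10.9.
Then θ = 15.4/(10.9−1) ≈ 1.56.

k ≈ 10.9, θ ≈ 1.56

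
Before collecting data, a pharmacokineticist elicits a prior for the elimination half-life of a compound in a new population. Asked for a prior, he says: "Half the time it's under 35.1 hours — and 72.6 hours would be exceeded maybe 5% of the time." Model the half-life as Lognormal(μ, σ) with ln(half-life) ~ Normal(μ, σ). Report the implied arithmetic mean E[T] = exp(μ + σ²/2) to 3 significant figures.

E[T] ≈ 38.7 hours

If T ~ Lognormal(μ,σ) then ln T ~ Normal(μ,σ), so the p-quantile of ln T is μ + z_p·σ.
ln(35.1) = 3.558 and ln(72.6) = 4.285; z_{0.5} = 0, z_{0.95} = 1.645.
σ = (4.285 − 3.558)/(1.645 − (0)) = 0.442.
μ = 3.558 − (0)·0.442 = 3.558.
E[T] = exp(μ + σ²/2) = exp(3.558 + 0.0976) = 38.7 hours.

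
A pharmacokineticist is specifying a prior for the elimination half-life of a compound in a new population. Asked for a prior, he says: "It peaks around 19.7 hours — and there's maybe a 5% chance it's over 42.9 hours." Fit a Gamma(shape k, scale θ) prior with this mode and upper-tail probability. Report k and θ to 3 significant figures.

Gamma(k,θ) with k>1 has mode (k−1)θ, so θ = 19.7/(k−1).
Need P(X < 42.9) = 0.95 with θ tied to k this way. Start at k = 2, θ = 19.7: P(X<42.9) ≈ 0.640.
Too low — raise k to concentrate. Iterating converges to k ≈ 5.55.
Then θ = 19.7/(5.55−1) ≈ 4.33.

k ≈ 5.55, θ ≈ 4.33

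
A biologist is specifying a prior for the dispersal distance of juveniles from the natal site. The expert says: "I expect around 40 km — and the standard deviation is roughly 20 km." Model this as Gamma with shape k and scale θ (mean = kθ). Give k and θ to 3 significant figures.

For Gamma(k, scale θ): mean = kθ, variance = kθ², so CV = 1/√k.
CV = SD/mean = 20/40 = 0.5, hence k = 1/CV² = 4.
Then θ = mean/k = 40/4 = 10.

k ≈ 4, θ ≈ 10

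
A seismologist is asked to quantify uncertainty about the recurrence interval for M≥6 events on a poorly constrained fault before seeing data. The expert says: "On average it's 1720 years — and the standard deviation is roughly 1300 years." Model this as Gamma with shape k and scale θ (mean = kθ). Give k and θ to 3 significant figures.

k ≈ 1.75, θ ≈ 983

For Gamma(k, scale θ): mean = kθ, variance = kθ², so CV = 1/√k.
CV = SD/mean = 1300/1720 = 0.7558, hence k = 1/CV² = 1.75.
Then θ = mean/k = 1720/1.75 = 983.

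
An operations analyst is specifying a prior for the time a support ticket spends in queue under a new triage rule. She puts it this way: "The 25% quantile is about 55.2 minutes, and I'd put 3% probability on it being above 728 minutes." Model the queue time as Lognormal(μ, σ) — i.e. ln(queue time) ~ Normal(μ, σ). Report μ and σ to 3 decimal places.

If T ~ Lognormal(μ,σ) then ln T ~ Normal(μ,σ), so the p-quantile of ln T is μ + z_p·σ.
ln(55.2) = 4.011 and ln(728) = 6.59; z_{0.25} = -0.6745, z_{0.97} = 1.881.
σ = (6.59 − 4.011)/(1.881 − (-0.6745)) = 1.009.
μ = 4.011 − (-0.6745)·1.009 = 4.692.

μ ≈ 4.692, σ ≈ 1.009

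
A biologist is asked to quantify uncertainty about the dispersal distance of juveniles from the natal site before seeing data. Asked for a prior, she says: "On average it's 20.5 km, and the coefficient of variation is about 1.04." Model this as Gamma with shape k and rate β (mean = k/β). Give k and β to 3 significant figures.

k ≈ 0.925, β ≈ 0.0451

For Gamma(k, rate β): mean = k/β, variance = k/β², so CV = 1/√k.
CV = 1.04, hence k = 1/CV² = 0.925.
Then β = k/mean = 0.925/20.5 = 0.0451.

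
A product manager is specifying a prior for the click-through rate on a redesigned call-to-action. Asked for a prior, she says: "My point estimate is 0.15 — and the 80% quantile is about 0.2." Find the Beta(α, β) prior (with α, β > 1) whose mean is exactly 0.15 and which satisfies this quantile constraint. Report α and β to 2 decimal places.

With mean 0.15 fixed, write α = 0.15s, β = 0.85s where s = α+β.
Need P(θ < 0.2) = 0.8 under Beta(0.15s, 0.85s). Normal approximation: (q−m)/√(m(1−m)/s) ≈ z_{0.8} = 0.842, so s ≈ 0.15·0.85·(0.842)²/(0.2−0.15)² = 36.1.
At s = 36.1: P(θ<0.2) ≈ 0.811. Adjusting to match 0.8 gives s ≈ 32.12.
So α = 0.15·32.12 ≈ 4.82, β = 0.85·32.12 ≈ 27.30.

α ≈ 4.82, β ≈ 27.30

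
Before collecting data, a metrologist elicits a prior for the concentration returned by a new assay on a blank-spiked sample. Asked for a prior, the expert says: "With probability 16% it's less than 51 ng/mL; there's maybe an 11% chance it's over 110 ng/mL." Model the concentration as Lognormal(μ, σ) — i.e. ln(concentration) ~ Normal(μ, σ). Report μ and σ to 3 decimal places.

μ ≈ 4.276, σ ≈ 0.346

If T ~ Lognormal(μ,σ) then ln T ~ Normal(μ,σ), so the p-quantile of ln T is μ + z_p·σ.
ln(51) = 3.932 and ln(110) = 4.7; z_{0.16} = -0.9945, z_{0.89} = 1.227.
σ = (4.7 − 3.932)/(1.227 − (-0.9945)) = 0.346.
μ = 3.932 − (-0.9945)·0.346 = 4.276.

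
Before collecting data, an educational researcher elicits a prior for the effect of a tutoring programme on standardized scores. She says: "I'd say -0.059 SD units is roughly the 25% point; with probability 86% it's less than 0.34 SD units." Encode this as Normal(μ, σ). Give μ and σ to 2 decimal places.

μ = 0.09, σ = 0.23

For Normal(μ,σ), the p-quantile is μ + z_p·σ. Here z_{0.25} = -0.6745, z_{0.86} = 1.08.
So -0.059 = μ − 0.6745σ and 0.34 = μ + 1.08σ.
Subtracting: σ = (0.34 − -0.059)/(1.08 − (-0.6745)) = 0.23.
Then μ = -0.059 − (-0.6745)·0.23 = 0.09.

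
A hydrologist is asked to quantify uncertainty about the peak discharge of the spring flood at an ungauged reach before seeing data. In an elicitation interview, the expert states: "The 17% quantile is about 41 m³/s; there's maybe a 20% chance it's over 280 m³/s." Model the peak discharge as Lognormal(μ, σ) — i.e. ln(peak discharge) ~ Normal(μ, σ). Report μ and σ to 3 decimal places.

If T ~ Lognormal(μ,σ) then ln T ~ Normal(μ,σ), so the p-quantile of ln T is μ + z_p·σ.
ln(41) = 3.714 and ln(280) = 5.635; z_{0.17} = -0.9542, z_{0.8} = 0.8416.
σ = (5.635 − 3.714)/(0.8416 − (-0.9542)) = 1.070.
μ = 3.714 − (-0.9542)·1.070 = 4.734.

μ ≈ 4.734, σ ≈ 1.070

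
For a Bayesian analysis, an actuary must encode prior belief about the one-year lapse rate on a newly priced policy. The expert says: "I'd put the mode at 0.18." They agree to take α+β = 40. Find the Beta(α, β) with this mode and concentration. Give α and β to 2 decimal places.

α = 7.84, β = 32.16

For α,β > 1 the Beta mode is (α−1)/(α+β−2). With α+β = 40, the mode is (α−1)/38.
Set (α−1)/38 = 0.18 → α = 1 + 0.18·38 = 7.84.
β = 40 − α = 32.16.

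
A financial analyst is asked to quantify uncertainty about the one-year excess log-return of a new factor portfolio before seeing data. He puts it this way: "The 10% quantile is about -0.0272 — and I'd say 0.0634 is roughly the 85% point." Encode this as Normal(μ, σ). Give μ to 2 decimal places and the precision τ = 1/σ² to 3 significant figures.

μ = 0.02, τ = 655

The p-quantile of Normal(μ,σ) is μ + z_p·σ, with z_{0.1} = -1.282 and z_{0.85} = 1.036.
Eliminate σ: μ = (z₂·x₁ − z₁·x₂)/(z₂ − z₁) = (1.036·-0.0272 − (-1.282)·0.0634)/2.318 = 0.02.
Then σ = (x₂ − x₁)/(z₂ − z₁) = (0.0634 − -0.0272)/2.318 = 0.04.
Precision τ = 1/σ² = 1/0.03909² = 655.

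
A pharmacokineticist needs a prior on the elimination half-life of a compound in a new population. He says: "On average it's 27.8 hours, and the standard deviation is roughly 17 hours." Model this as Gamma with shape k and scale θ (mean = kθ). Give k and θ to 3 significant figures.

For Gamma(k, scale θ): mean = kθ, variance = kθ², so CV = 1/√k.
CV = SD/mean = 17/27.8 = 0.6115, hence k = 1/CV² = 2.67.
Then θ = mean/k = 27.8/2.67 = 10.4.

k ≈ 2.67, θ ≈ 10.4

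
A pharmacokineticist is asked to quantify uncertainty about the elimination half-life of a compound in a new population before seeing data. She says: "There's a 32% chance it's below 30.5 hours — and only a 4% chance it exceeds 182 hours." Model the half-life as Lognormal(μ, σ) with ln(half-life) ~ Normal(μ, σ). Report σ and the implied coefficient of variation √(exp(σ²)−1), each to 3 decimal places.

If T ~ Lognormal(μ,σ) then ln T ~ Normal(μ,σ), so the p-quantile of ln T is μ + z_p·σ.
ln(30.5) = 3.418 and ln(182) = 5.204; z_{0.32} = -0.4677, z_{0.96} = 1.751.
σ = (5.204 − 3.418)/(1.751 − (-0.4677)) = 0.805.
μ = 3.418 − (-0.4677)·0.805 = 3.794.
CV = √(exp(σ²)−1) = √(exp(0.6484)−1) = 0.955.

σ ≈ 0.805, CV ≈ 0.955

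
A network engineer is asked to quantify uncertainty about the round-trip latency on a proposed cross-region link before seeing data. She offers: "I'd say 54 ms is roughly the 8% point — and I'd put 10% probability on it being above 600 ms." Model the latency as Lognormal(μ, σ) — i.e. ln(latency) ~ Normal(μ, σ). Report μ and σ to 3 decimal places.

If T ~ Lognormal(μ,σ) then ln T ~ Normal(μ,σ), so the p-quantile of ln T is μ + z_p·σ.
ln(54) = 3.989 and ln(600) = 6.397; z_{0.08} = -1.405, z_{0.9} = 1.282.
σ = (6.397 − 3.989)/(1.282 − (-1.405)) = 0.896.
μ = 3.989 − (-1.405)·0.896 = 5.248.

μ ≈ 5.248, σ ≈ 0.896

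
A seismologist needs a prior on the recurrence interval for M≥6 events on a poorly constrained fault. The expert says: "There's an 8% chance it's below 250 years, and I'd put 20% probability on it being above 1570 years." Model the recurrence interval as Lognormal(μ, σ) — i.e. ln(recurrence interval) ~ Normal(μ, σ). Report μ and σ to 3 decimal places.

μ ≈ 6.671, σ ≈ 0.818

If T ~ Lognormal(μ,σ) then ln T ~ Normal(μ,σ), so the p-quantile of ln T is μ + z_p·σ.
ln(250) = 5.521 and ln(1570) = 7.359; z_{0.08} = -1.405, z_{0.8} = 0.8416.
σ = (7.359 − 5.521)/(0.8416 − (-1.405)) = 0.818.
μ = 5.521 − (-1.405)·0.818 = 6.671.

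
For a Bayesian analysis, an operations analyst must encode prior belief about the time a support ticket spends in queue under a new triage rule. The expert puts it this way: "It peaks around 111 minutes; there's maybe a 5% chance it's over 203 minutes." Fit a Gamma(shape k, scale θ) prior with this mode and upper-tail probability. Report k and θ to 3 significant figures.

Gamma(k,θ) with k>1 has mode (k−1)θ, so θ = 111/(k−1).
Need P(X < 203) = 0.95 with θ tied to k this way. Start at k = 2, θ = 111: P(X<203) ≈ 0.546.
Too low — raise k to concentrate. Iterating converges to k ≈ 8.64.
Then θ = 111/(8.64−1) ≈ 14.5.

k ≈ 8.64, θ ≈ 14.5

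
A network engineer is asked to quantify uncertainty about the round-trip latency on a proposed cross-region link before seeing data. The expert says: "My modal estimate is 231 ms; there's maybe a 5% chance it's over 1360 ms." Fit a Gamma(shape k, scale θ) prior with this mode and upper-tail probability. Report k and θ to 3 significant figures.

Gamma(k,θ) with k>1 has mode (k−1)θ, so θ = 231/(k−1).
Need P(X < 1360) = 0.95 with θ tied to k this way. Start at k = 2, θ = 231: P(X<1360) ≈ 0.981.
Too high — lower k to spread out. Iterating converges to k ≈ 1.73.
Then θ = 231/(1.73−1) ≈ 316.

k ≈ 1.73, θ ≈ 316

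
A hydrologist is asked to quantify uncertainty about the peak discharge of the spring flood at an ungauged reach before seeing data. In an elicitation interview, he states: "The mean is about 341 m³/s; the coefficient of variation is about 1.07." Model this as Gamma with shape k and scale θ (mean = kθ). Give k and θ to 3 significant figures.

For Gamma(k, scale θ): mean = kθ, variance = kθ², so CV = 1/√k.
CV = 1.07, hence k = 1/CV² = 0.873.
Then θ = mean/k = 341/0.873 = 390.

k ≈ 0.873, θ ≈ 390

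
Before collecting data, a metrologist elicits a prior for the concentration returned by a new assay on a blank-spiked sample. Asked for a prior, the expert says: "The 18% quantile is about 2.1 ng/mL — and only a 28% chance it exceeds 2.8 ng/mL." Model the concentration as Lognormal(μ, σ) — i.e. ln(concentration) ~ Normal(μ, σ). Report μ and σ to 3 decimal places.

μ ≈ 0.918, σ ≈ 0.192

If T ~ Lognormal(μ,σ) then ln T ~ Normal(μ,σ), so the p-quantile of ln T is μ + z_p·σ.
ln(2.1) = 0.7419 and ln(2.8) = 1.03; z_{0.18} = -0.9154, z_{0.72} = 0.5828.
σ = (1.03 − 0.7419)/(0.5828 − (-0.9154)) = 0.192.
μ = 0.7419 − (-0.9154)·0.192 = 0.918.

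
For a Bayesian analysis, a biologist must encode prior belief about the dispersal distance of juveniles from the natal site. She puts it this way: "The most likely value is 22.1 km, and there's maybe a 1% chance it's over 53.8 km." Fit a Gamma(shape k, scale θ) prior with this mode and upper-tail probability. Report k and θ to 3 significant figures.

k ≈ 6.96, θ ≈ 3.71

Gamma(k,θ) with k>1 has mode (k−1)θ, so θ = 22.1/(k−1).
Need P(X < 53.8) = 0.99 with θ tied to k this way. Start at k = 2, θ = 22.1: P(X<53.8) ≈ 0.699.
Too low — raise k to concentrate. Iterating converges to k ≈ 6.96.
Then θ = 22.1/(6.96−1) ≈ 3.71.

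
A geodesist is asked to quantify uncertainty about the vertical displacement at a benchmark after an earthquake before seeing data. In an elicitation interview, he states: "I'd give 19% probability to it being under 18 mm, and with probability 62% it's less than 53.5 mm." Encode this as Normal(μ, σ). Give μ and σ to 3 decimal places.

For Normal(μ,σ), the p-quantile is μ + z_p·σ. Here z_{0.19} = -0.8779, z_{0.62} = 0.3055.
So 18 = μ − 0.8779σ and 53.5 = μ + 0.3055σ.
Subtracting: σ = (53.5 − 18)/(0.3055 − (-0.8779)) = 29.999.
Then μ = 18 − (-0.8779)·29.999 = 44.336.

μ = 44.336, σ = 29.999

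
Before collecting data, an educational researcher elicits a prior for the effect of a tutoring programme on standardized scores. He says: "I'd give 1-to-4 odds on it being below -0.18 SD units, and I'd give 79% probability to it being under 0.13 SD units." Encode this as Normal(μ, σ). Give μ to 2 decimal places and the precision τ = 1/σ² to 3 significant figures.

μ = -0.02, τ = 28.3

The p-quantile of Normal(μ,σ) is μ + z_p·σ, with z_{0.2} = -0.8416 and z_{0.79} = 0.8064.
Eliminate σ: μ = (z₂·x₁ − z₁·x₂)/(z₂ − z₁) = (0.8064·-0.18 − (-0.8416)·0.13)/1.648 = -0.02.
Then σ = (x₂ − x₁)/(z₂ − z₁) = (0.13 − -0.18)/1.648 = 0.19.
Precision τ = 1/σ² = 1/0.1881² = 28.3.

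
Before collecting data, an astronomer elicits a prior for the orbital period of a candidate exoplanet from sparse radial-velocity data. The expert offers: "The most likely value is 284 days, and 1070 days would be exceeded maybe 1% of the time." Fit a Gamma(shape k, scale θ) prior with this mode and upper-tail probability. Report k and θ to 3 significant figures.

k ≈ 3.41, θ ≈ 118

Gamma(k,θ) with k>1 has mode (k−1)θ, so θ = 284/(k−1).
Need P(X < 1070) = 0.99 with θ tied to k this way. Start at k = 2, θ = 284: P(X<1070) ≈ 0.890.
Too low — raise k to concentrate. Iterating converges to k ≈ 3.41.
Then θ = 284/(3.41−1) ≈ 118.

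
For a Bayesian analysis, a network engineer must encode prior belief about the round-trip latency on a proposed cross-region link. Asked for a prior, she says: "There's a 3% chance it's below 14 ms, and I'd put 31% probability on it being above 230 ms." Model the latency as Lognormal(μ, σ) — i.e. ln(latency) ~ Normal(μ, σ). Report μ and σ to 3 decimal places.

μ ≈ 4.854, σ ≈ 1.178

If T ~ Lognormal(μ,σ) then ln T ~ Normal(μ,σ), so the p-quantile of ln T is μ + z_p·σ.
ln(14) = 2.639 and ln(230) = 5.438; z_{0.03} = -1.881, z_{0.69} = 0.4959.
σ = (5.438 − 2.639)/(0.4959 − (-1.881)) = 1.178.
μ = 2.639 − (-1.881)·1.178 = 4.854.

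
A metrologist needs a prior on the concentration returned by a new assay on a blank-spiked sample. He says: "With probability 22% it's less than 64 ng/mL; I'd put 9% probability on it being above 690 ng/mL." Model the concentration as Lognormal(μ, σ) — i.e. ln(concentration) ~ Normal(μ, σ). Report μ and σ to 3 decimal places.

μ ≈ 5.028, σ ≈ 1.125

If T ~ Lognormal(μ,σ) then ln T ~ Normal(μ,σ), so the p-quantile of ln T is μ + z_p·σ.
ln(64) = 4.159 and ln(690) = 6.537; z_{0.22} = -0.7722, z_{0.91} = 1.341.
σ = (6.537 − 4.159)/(1.341 − (-0.7722)) = 1.125.
μ = 4.159 − (-0.7722)·1.125 = 5.028.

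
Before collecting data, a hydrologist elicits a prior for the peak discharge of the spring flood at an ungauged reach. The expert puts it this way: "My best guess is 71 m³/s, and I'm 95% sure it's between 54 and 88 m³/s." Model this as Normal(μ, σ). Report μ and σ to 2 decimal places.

μ = 71.00, σ = 8.67

A symmetric 95% interval runs μ ± z·σ with z = 1.96.
Half-width = 17, so σ = 17/1.96 = 8.67.
μ is the stated best guess, 71.00.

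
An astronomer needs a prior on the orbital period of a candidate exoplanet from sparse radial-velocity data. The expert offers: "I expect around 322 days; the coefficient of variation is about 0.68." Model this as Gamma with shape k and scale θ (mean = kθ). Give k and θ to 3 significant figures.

For Gamma(k, scale θ): mean = kθ, variance = kθ², so CV = 1/√k.
CV = 0.68, hence k = 1/CV² = 2.16.
Then θ = mean/k = 322/2.16 = 149.

k ≈ 2.16, θ ≈ 149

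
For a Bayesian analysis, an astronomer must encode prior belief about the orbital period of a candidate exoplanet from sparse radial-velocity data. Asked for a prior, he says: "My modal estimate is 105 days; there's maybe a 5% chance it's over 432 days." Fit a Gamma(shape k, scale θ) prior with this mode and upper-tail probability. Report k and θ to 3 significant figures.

Gamma(k,θ) with k>1 has mode (k−1)θ, so θ = 105/(k−1).
Need P(X < 432) = 0.95 with θ tied to k this way. Start at k = 2, θ = 105: P(X<432) ≈ 0.916.
Too low — raise k to concentrate. Iterating converges to k ≈ 2.25.
Then θ = 105/(2.25−1) ≈ 84.

k ≈ 2.25, θ ≈ 84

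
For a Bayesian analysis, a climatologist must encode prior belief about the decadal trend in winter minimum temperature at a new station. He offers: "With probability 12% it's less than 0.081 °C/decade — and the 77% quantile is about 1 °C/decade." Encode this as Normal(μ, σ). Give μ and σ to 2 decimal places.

For Normal(μ,σ), the p-quantile is μ + z_p·σ. Here z_{0.12} = -1.175, z_{0.77} = 0.7388.
So 0.081 = μ − 1.175σ and 1 = μ + 0.7388σ.
Subtracting: σ = (1 − 0.081)/(0.7388 − (-1.175)) = 0.48.
Then μ = 0.081 − (-1.175)·0.48 = 0.65.

μ = 0.65, σ = 0.48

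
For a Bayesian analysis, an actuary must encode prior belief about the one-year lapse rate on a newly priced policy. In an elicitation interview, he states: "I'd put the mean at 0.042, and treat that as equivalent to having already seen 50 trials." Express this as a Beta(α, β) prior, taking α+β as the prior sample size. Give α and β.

α = 2.1, β = 47.9

Under the effective-sample-size interpretation, Beta(α, β) has prior mean α/(α+β) and prior sample size α+β.
So α+β = 50 and α/(α+β) = 0.042, giving α = 0.042·50 = 2.1 and β = 50 − 2.1 = 47.9.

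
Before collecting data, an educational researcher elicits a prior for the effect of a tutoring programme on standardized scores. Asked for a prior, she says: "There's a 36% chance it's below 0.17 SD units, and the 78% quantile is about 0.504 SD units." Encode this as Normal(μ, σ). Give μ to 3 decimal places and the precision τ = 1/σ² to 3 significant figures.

μ = 0.276, τ = 11.5

The p-quantile of Normal(μ,σ) is μ + z_p·σ, with z_{0.36} = -0.3585 and z_{0.78} = 0.7722.
Eliminate σ: μ = (z₂·x₁ − z₁·x₂)/(z₂ − z₁) = (0.7722·0.17 − (-0.3585)·0.504)/1.131 = 0.276.
Then σ = (x₂ − x₁)/(z₂ − z₁) = (0.504 − 0.17)/1.131 = 0.295.
Precision τ = 1/σ² = 1/0.2954² = 11.5.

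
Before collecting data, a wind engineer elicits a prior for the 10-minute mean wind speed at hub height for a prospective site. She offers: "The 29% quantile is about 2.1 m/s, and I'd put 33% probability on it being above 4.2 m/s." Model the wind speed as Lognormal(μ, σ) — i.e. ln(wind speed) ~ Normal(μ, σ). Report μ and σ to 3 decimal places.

μ ≈ 1.128, σ ≈ 0.698

If T ~ Lognormal(μ,σ) then ln T ~ Normal(μ,σ), so the p-quantile of ln T is μ + z_p·σ.
ln(2.1) = 0.7419 and ln(4.2) = 1.435; z_{0.29} = -0.5534, z_{0.67} = 0.4399.
σ = (1.435 − 0.7419)/(0.4399 − (-0.5534)) = 0.698.
μ = 0.7419 − (-0.5534)·0.698 = 1.128.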